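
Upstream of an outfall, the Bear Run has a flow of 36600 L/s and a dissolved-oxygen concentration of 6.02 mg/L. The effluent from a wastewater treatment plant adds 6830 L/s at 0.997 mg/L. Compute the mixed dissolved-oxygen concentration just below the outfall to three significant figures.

Flow-weighted mixing: C = (Q_r C_r + Q_w C_w)/(Q_r + Q_w)
= (36600×6.02 + 6830×0.997)/(36600 + 6830) = 227100/43430 = 5.230 mg/L.

5.23 mg/L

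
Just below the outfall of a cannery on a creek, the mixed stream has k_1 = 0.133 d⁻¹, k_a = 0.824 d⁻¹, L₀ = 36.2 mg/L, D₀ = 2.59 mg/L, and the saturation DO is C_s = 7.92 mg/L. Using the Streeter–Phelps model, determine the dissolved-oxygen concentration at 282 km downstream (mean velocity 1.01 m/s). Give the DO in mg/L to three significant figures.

Travel time t = x/v = 282 km / (1.01 m/s) = 282000 m / 1.01 m/s = 279200 s = 3.232 d.
k_1 L₀/(k_a−k_1) = 0.133×36.2/(0.824−0.133) = 4.815/0.6910 = 6.968 mg/L.
e^(−k_1 t) = e^(−0.133×3.232) = 0.6506; e^(−k_a t) = e^(−0.824×3.232) = 0.06975.
D = 6.968 × (0.6506 − 0.06975) + 2.59 × 0.06975 = 4.047 + 0.1807 = 4.228 mg/L.
DO = C_s − D = 7.92 − 4.228 = 3.692 mg/L.

DO ≈ 3.69 mg/L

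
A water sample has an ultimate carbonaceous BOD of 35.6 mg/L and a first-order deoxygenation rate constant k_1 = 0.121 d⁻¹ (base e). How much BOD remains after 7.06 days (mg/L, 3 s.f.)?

L ≈ 15.2 mg/L

L_t = L₀ e^(−k_1 t) = 35.6 × e^(−0.121×7.06) = 35.6 × 0.4256 = 15.15 mg/L.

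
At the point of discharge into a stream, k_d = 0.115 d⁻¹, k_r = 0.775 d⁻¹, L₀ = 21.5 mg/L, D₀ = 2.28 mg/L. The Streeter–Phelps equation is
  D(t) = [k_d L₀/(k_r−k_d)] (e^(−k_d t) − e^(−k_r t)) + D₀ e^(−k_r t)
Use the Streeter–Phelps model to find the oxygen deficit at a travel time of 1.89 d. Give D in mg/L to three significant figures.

D ≈ 2.68 mg/L

k_d L₀/(k_r−k_d) = 0.115×21.5/(0.775−0.115) = 2.473/0.6600 = 3.746 mg/L.
e^(−k_d t) = e^(−0.115×1.890) = 0.8046; e^(−k_r t) = e^(−0.775×1.890) = 0.2311.
D = 3.746 × (0.8046 − 0.2311) + 2.28 × 0.2311 = 2.148 + 0.5270 = 2.675 mg/L.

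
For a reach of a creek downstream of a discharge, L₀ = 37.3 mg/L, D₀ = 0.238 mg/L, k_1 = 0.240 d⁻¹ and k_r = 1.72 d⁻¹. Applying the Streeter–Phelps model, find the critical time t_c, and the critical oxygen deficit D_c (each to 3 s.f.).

At the critical point dD/dt = 0, so k_1 L₀ e^(−k_1 t) = k_r D. Substituting D(t) from the Streeter–Phelps equation and solving for t gives
t_c = ln[(k_r/k_1)(1 − D₀(k_r−k_1)/(k_1 L₀))] / (k_r−k_1).
Here k_r−k_1 = 1.480 d⁻¹ and 1 − D₀(k_r−k_1)/(k_1 L₀) = 1 − 0.238×1.480/(0.240×37.3) = 0.9607, so
t_c = ln(7.167 × 0.9607) / 1.480 = 1.929 / 1.480 = 1.304 d.
D_c = (k_1/k_r) L₀ e^(−k_1 t_c) = (0.240/1.72) × 37.3 × e^(−0.240×1.304) = 0.1395 × 37.3 × 0.7314 = 3.806 mg/L.

t_c ≈ 1.30 d; D_c ≈ 3.81 mg/L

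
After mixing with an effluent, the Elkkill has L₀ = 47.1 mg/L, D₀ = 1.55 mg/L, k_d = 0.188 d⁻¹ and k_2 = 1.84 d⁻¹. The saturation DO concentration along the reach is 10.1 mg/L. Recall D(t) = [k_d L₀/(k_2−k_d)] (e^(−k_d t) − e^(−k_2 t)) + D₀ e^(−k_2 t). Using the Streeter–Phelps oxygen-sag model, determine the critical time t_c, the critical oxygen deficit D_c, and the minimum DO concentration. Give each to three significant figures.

At the critical point dD/dt = 0, so k_d L₀ e^(−k_d t) = k_2 D. Substituting D(t) from the Streeter–Phelps equation and solving for t gives
t_c = ln[(k_2/k_d)(1 − D₀(k_2−k_d)/(k_d L₀))] / (k_2−k_d).
Here k_2−k_d = 1.652 d⁻¹ and 1 − D₀(k_2−k_d)/(k_d L₀) = 1 − 1.55×1.652/(0.188×47.1) = 0.7108, so
t_c = ln(9.787 × 0.7108) / 1.652 = 1.940 / 1.652 = 1.174 d.
D_c = (k_d/k_2) L₀ e^(−k_d t_c) = (0.188/1.84) × 47.1 × e^(−0.188×1.174) = 0.1022 × 47.1 × 0.8019 = 3.859 mg/L.
Minimum DO = C_s − D_c = 10.1 − 3.859 = 6.241 mg/L.

t_c ≈ 1.17 d; D_c ≈ 3.86 mg/L; min DO ≈ 6.24 mg/L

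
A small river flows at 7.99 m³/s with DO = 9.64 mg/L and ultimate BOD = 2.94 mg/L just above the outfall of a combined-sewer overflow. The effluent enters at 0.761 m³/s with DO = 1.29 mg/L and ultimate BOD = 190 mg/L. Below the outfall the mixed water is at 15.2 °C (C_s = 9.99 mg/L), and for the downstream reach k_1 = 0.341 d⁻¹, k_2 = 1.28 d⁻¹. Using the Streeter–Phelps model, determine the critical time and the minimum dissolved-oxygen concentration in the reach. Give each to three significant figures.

t_c ≈ 1.23 d; minimum DO ≈ 6.63 mg/L

Mixed DO = (7.99×9.64 + 0.761×1.29)/(7.99+0.761) = 78.01/8.751 = 8.914 mg/L.
Mixed L₀ = (7.99×2.94 + 0.761×190)/(8.751) = 168.1/8.751 = 19.21 mg/L.
Initial deficit D₀ = C_s − DO₀ = 9.99 − 8.914 = 1.076 mg/L.
t_c = (1/0.9390) ln[(1.28/0.341)(1 − 1.076×0.9390/(0.341×19.21))] = 1.065 × ln(3.175) = 1.230 d.
D_c = (0.341/1.28) × 19.21 × e^(−0.341×1.230) = 0.2664 × 19.21 × 0.6574 = 3.364 mg/L.
Minimum DO = 9.99 − 3.364 = 6.626 mg/L.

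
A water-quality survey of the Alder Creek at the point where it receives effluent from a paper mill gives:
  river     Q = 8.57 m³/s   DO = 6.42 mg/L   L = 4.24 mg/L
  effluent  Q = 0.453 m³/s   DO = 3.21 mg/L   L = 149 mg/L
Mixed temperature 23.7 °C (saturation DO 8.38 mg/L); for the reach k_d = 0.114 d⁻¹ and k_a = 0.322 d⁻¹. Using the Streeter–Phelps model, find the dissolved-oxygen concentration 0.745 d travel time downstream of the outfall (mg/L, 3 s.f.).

Mixed DO = (8.57×6.42 + 0.453×3.21)/(8.57+0.453) = 56.47/9.023 = 6.259 mg/L.
Mixed L₀ = (8.57×4.24 + 0.453×149)/(9.023) = 103.8/9.023 = 11.51 mg/L.
Initial deficit D₀ = C_s − DO₀ = 8.38 − 6.259 = 2.121 mg/L.
D(0.745) = [0.114×11.51/(0.322−0.114)](e^(−0.114×0.745) − e^(−0.322×0.745)) + 2.121 e^(−0.322×0.745)
= 6.307 × (0.9186 − 0.7867) + 2.121 × 0.7867 = 2.500 mg/L.
DO = 8.38 − 2.500 = 5.880 mg/L.

DO ≈ 5.88 mg/L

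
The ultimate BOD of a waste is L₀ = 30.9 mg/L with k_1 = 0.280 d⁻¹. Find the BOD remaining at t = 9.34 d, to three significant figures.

L ≈ 2.26 mg/L

L_t = L₀ e^(−k_1 t) = 30.9 × e^(−0.280×9.34) = 30.9 × 0.07315 = 2.260 mg/L.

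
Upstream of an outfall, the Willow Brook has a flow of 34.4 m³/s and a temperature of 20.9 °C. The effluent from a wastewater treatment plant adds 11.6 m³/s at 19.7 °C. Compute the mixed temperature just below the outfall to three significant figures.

Flow-weighted mixing: C = (Q_r C_r + Q_w C_w)/(Q_r + Q_w)
= (34.4×20.9 + 11.6×19.7)/(34.4 + 11.6) = 947.5/46.00 = 20.60 °C.

20.6 °C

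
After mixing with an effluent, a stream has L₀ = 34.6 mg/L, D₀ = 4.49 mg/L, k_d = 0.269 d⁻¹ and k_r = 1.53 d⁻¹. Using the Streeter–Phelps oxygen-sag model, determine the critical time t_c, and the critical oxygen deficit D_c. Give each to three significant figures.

t_c ≈ 0.635 d; D_c ≈ 5.13 mg/L

At the critical point dD/dt = 0, so k_d L₀ e^(−k_d t) = k_r D. Substituting D(t) from the Streeter–Phelps equation and solving for t gives
t_c = ln[(k_r/k_d)(1 − D₀(k_r−k_d)/(k_d L₀))] / (k_r−k_d).
Here k_r−k_d = 1.261 d⁻¹ and 1 − D₀(k_r−k_d)/(k_d L₀) = 1 − 4.49×1.261/(0.269×34.6) = 0.3917, so
t_c = ln(5.688 × 0.3917) / 1.261 = 0.8010 / 1.261 = 0.6352 d.
D_c = (k_d/k_r) L₀ e^(−k_d t_c) = (0.269/1.53) × 34.6 × e^(−0.269×0.6352) = 0.1758 × 34.6 × 0.8429 = 5.128 mg/L.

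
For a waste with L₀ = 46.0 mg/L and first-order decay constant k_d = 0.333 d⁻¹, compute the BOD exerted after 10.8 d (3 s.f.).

y ≈ 44.7 mg/L

y_t = L₀(1 − e^(−k_d t)) = 46.0 × (1 − e^(−0.333×10.8))
= 46.0 × (1 − 0.02742) = 46.0 × 0.9726 = 44.74 mg/L.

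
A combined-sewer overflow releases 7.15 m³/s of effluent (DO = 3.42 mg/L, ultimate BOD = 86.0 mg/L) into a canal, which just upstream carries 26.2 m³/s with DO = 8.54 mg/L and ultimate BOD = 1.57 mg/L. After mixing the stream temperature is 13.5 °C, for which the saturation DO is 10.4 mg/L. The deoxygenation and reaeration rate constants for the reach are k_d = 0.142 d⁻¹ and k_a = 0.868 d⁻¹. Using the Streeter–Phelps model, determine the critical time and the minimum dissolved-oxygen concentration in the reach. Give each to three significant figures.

t_c ≈ 0.477 d; minimum DO ≈ 7.39 mg/L

Mixed DO = (26.2×8.54 + 7.15×3.42)/(26.2+7.15) = 248.2/33.35 = 7.442 mg/L.
Mixed L₀ = (26.2×1.57 + 7.15×86.0)/(33.35) = 656.0/33.35 = 19.67 mg/L.
Initial deficit D₀ = C_s − DO₀ = 10.4 − 7.442 = 2.958 mg/L.
t_c = (1/0.7260) ln[(0.868/0.142)(1 − 2.958×0.7260/(0.142×19.67))] = 1.377 × ln(1.414) = 0.4769 d.
D_c = (0.142/0.868) × 19.67 × e^(−0.142×0.4769) = 0.1636 × 19.67 × 0.9345 = 3.007 mg/L.
Minimum DO = 10.4 − 3.007 = 7.393 mg/L.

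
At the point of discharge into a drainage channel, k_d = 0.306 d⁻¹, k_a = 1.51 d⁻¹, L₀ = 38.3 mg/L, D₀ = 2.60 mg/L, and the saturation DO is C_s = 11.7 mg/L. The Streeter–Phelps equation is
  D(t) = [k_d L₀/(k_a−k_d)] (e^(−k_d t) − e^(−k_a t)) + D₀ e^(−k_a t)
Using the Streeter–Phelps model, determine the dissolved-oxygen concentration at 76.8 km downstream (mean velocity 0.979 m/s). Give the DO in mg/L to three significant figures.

Travel time t = x/v = 76.8 km / (0.979 m/s) = 76800 m / 0.979 m/s = 78450 s = 0.9080 d.
k_d L₀/(k_a−k_d) = 0.306×38.3/(1.51−0.306) = 11.72/1.204 = 9.734 mg/L.
e^(−k_d t) = e^(−0.306×0.9080) = 0.7574; e^(−k_a t) = e^(−1.51×0.9080) = 0.2538.
D = 9.734 × (0.7574 − 0.2538) + 2.60 × 0.2538 = 4.902 + 0.6600 = 5.562 mg/L.
DO = C_s − D = 11.7 − 5.562 = 6.138 mg/L.

DO ≈ 6.14 mg/L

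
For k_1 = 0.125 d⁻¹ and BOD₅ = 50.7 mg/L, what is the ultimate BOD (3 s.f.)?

BOD₅ = L₀(1 − e^(−5k_1)) ⇒ L₀ = BOD₅ / (1 − e^(−5×0.125))
= 50.7 / (1 − 0.5353) = 50.7 / 0.4647 = 109.1 mg/L.

L₀ ≈ 109 mg/L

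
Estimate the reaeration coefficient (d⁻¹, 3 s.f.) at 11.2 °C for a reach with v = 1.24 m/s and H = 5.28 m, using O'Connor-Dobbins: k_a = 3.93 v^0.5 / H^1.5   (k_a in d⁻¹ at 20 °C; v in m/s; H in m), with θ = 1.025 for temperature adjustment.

k_a(20) = 3.93 × 1.24^0.5 / 5.28^1.5 = 3.93 × 1.114 / 12.13 = 0.3607 d⁻¹.
k_a(11.2) = 0.3607 × 1.025^(11.2−20) = 0.3607 × 0.8047 = 0.2903 d⁻¹.

k_a ≈ 0.290 d⁻¹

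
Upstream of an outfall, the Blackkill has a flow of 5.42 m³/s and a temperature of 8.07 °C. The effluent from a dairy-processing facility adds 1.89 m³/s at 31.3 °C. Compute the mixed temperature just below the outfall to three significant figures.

Flow-weighted mixing: C = (Q_r C_r + Q_w C_w)/(Q_r + Q_w)
= (5.42×8.07 + 1.89×31.3)/(5.42 + 1.89) = 102.9/7.310 = 14.08 °C.

14.1 °C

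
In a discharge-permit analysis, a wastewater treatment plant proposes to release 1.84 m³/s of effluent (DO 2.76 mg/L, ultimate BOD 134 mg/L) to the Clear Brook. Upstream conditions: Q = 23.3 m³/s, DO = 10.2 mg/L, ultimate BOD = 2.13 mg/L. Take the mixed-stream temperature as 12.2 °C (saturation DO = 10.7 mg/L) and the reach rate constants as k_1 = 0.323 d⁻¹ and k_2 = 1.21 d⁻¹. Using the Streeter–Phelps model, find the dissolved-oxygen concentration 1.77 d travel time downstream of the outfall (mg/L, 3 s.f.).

DO ≈ 8.66 mg/L

Mixed DO = (23.3×10.2 + 1.84×2.76)/(23.3+1.84) = 242.7/25.14 = 9.655 mg/L.
Mixed L₀ = (23.3×2.13 + 1.84×134)/(25.14) = 296.2/25.14 = 11.78 mg/L.
Initial deficit D₀ = C_s − DO₀ = 10.7 − 9.655 = 1.045 mg/L.
D(1.77) = [0.323×11.78/(1.21−0.323)](e^(−0.323×1.77) − e^(−1.21×1.77)) + 1.045 e^(−1.21×1.77)
= 4.290 × (0.5646 − 0.1175) + 1.045 × 0.1175 = 2.041 mg/L.
DO = 10.7 − 2.041 = 8.659 mg/L.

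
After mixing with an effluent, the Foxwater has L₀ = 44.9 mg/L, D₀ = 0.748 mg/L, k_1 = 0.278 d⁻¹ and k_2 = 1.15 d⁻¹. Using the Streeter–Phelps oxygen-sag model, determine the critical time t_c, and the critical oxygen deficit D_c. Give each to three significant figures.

t_c = [1/(k_2−k_1)] ln[(k_2/k_1)(1 − D₀(k_2−k_1)/(k_1 L₀))]
= [1/(1.15−0.278)] ln[(1.15/0.278)(1 − 0.748×0.8720/(0.278×44.9))]
= (1/0.8720) ln[4.137 × 0.9477] = 1.147 × ln(3.921) = 1.147 × 1.366 = 1.567 d.
D_c = (k_1/k_2) L₀ e^(−k_1 t_c) = (0.278/1.15) × 44.9 × e^(−0.278×1.567) = 0.2417 × 44.9 × 0.6469 = 7.022 mg/L.

t_c ≈ 1.57 d; D_c ≈ 7.02 mg/L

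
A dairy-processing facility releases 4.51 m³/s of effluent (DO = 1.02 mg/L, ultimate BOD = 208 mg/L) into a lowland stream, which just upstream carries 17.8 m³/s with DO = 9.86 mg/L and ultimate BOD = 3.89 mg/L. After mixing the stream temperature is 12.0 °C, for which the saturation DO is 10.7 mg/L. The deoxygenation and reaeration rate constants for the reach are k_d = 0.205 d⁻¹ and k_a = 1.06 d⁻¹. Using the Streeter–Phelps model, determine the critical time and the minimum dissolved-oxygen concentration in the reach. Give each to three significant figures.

Mixed DO = (17.8×9.86 + 4.51×1.02)/(17.8+4.51) = 180.1/22.31 = 8.073 mg/L.
Mixed L₀ = (17.8×3.89 + 4.51×208)/(22.31) = 1007/22.31 = 45.15 mg/L.
Initial deficit D₀ = C_s − DO₀ = 10.7 − 8.073 = 2.627 mg/L.
t_c = (1/0.8550) ln[(1.06/0.205)(1 − 2.627×0.8550/(0.205×45.15))] = 1.170 × ln(3.916) = 1.597 d.
D_c = (0.205/1.06) × 45.15 × e^(−0.205×1.597) = 0.1934 × 45.15 × 0.7209 = 6.295 mg/L.
Minimum DO = 10.7 − 6.295 = 4.405 mg/L.

t_c ≈ 1.60 d; minimum DO ≈ 4.41 mg/L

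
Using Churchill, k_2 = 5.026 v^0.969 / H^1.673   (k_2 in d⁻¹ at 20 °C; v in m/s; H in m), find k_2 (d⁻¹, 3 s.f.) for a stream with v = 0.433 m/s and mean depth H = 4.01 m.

k_2 ≈ 0.219 d⁻¹

k_2 = 5.026 × 0.433^0.969 / 4.01^1.673 = 5.026 × 0.4444 / 10.21 = 0.2187 d⁻¹.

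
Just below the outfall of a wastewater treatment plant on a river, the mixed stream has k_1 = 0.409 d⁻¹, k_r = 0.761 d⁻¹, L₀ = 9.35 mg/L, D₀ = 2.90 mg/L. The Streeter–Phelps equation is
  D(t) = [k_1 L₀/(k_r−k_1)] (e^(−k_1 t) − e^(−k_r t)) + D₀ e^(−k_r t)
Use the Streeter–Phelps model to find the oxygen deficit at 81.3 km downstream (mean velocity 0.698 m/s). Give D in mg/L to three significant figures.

Travel time t = x/v = 81.3 km / (0.698 m/s) = 81300 m / 0.698 m/s = 116500 s = 1.348 d.
k_1 L₀/(k_r−k_1) = 0.409×9.35/(0.761−0.409) = 3.824/0.3520 = 10.86 mg/L.
e^(−k_1 t) = e^(−0.409×1.348) = 0.5762; e^(−k_r t) = e^(−0.761×1.348) = 0.3585.
D = 10.86 × (0.5762 − 0.3585) + 2.90 × 0.3585 = 2.365 + 1.040 = 3.405 mg/L.

D ≈ 3.40 mg/L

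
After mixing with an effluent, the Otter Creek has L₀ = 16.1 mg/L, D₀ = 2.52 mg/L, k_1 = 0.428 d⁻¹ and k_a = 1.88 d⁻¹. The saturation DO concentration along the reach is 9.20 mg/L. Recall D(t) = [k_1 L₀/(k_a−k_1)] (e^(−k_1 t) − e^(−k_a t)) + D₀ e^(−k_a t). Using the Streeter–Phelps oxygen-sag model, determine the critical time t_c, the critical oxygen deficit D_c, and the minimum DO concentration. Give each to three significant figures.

t_c ≈ 0.498 d; D_c ≈ 2.96 mg/L; min DO ≈ 6.24 mg/L

t_c = [1/(k_a−k_1)] ln[(k_a/k_1)(1 − D₀(k_a−k_1)/(k_1 L₀))]
= [1/(1.88−0.428)] ln[(1.88/0.428)(1 − 2.52×1.452/(0.428×16.1))]
= (1/1.452) ln[4.393 × 0.4690] = 0.6887 × ln(2.060) = 0.6887 × 0.7227 = 0.4978 d.
L(t_c) = L₀ e^(−k_1 t_c) = 16.1 × 0.8081 = 13.01 mg/L, and at the critical point k_a D_c = k_1 L, so D_c = (0.428/1.88) × 13.01 = 2.962 mg/L.
Minimum DO = C_s − D_c = 9.20 − 2.962 = 6.238 mg/L.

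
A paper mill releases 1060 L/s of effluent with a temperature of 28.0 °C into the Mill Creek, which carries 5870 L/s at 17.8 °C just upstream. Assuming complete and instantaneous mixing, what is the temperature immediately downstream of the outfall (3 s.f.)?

Flow-weighted mixing: C = (Q_r C_r + Q_w C_w)/(Q_r + Q_w)
= (5870×17.8 + 1060×28.0)/(5870 + 1060) = 134200/6930 = 19.36 °C.

19.4 °C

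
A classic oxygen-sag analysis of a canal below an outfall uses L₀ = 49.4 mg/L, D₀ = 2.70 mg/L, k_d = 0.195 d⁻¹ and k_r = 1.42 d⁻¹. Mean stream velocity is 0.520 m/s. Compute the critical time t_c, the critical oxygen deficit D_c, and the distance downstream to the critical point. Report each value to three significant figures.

With k_r/k_d = 7.282 and 1 − D₀(k_r−k_d)/(k_d L₀) = 0.6566,
t_c = ln(7.282 × 0.6566) / (1.42 − 0.195) = ln(4.782) / 1.225 = 1.565/1.225 = 1.277 d.
L(t_c) = L₀ e^(−k_d t_c) = 49.4 × 0.7795 = 38.51 mg/L, and at the critical point k_r D_c = k_d L, so D_c = (0.195/1.42) × 38.51 = 5.288 mg/L.
x_c = v t_c = 0.520 m/s × 1.277 d × 86400 s/d = 57390 m ≈ 57.4 km.

t_c ≈ 1.28 d; D_c ≈ 5.29 mg/L; x_c ≈ 57.4 km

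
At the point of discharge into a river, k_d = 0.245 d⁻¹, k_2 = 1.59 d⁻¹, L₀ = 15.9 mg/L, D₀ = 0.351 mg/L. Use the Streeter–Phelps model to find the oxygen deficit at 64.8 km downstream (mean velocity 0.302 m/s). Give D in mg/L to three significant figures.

D ≈ 1.53 mg/L

Travel time t = x/v = 64.8 km / (0.302 m/s) = 64800 m / 0.302 m/s = 214600 s = 2.483 d.
k_d L₀/(k_2−k_d) = 0.245×15.9/(1.59−0.245) = 3.896/1.345 = 2.896 mg/L.
e^(−k_d t) = e^(−0.245×2.483) = 0.5442; e^(−k_2 t) = e^(−1.59×2.483) = 0.01928.
D = 2.896 × (0.5442 − 0.01928) + 0.351 × 0.01928 = 1.520 + 0.006767 = 1.527 mg/L.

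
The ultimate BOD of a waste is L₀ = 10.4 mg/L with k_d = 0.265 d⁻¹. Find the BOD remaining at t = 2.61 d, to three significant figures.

L ≈ 5.21 mg/L

L_t = L₀ e^(−k_d t) = 10.4 × e^(−0.265×2.61) = 10.4 × 0.5007 = 5.208 mg/L.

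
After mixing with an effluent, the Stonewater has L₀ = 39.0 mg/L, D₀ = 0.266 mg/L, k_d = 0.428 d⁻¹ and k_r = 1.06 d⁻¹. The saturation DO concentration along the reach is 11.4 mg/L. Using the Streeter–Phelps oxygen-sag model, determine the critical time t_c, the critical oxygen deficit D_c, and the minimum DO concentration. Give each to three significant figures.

t_c ≈ 1.42 d; D_c ≈ 8.58 mg/L; min DO ≈ 2.82 mg/L

t_c = [1/(k_r−k_d)] ln[(k_r/k_d)(1 − D₀(k_r−k_d)/(k_d L₀))]
= [1/(1.06−0.428)] ln[(1.06/0.428)(1 − 0.266×0.6320/(0.428×39.0))]
= (1/0.6320) ln[2.477 × 0.9899] = 1.582 × ln(2.452) = 1.582 × 0.8968 = 1.419 d.
D_c = (k_d/k_r) L₀ e^(−k_d t_c) = (0.428/1.06) × 39.0 × e^(−0.428×1.419) = 0.4038 × 39.0 × 0.5448 = 8.579 mg/L.
Minimum DO = C_s − D_c = 11.4 − 8.579 = 2.821 mg/L.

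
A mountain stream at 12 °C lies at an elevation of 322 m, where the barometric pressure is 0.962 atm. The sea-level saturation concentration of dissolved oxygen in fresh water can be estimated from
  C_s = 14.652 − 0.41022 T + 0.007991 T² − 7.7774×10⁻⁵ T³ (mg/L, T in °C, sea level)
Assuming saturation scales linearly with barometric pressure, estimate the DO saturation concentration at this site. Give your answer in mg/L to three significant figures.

C_s ≈ 10.3 mg/L

At sea level: C_s = 14.652 − 0.41022×12 + 0.007991×12² − 7.7774×10⁻⁵×12³ = 10.75 mg/L.
Pressure correction: C_s' = 10.75 × 0.962 = 10.34 mg/L.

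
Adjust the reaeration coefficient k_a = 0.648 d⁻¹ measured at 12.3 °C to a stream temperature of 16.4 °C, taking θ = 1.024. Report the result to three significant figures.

k_a(T₂) = k_a(T₁) · θ^(T₂−T₁) = 0.648 × 1.024^(16.4−12.3)
= 0.648 × 1.024^4.10 = 0.648 × 1.102 = 0.7142 d⁻¹.

k_a ≈ 0.714 d⁻¹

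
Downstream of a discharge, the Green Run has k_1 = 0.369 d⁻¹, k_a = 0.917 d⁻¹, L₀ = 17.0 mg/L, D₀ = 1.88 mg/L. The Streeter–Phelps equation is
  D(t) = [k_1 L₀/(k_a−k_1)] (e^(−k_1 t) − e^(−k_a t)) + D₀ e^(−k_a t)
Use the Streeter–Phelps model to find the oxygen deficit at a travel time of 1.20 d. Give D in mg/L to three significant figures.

k_1 L₀/(k_a−k_1) = 0.369×17.0/(0.917−0.369) = 6.273/0.5480 = 11.45 mg/L.
e^(−k_1 t) = e^(−0.369×1.200) = 0.6422; e^(−k_a t) = e^(−0.917×1.200) = 0.3327.
D = 11.45 × (0.6422 − 0.3327) + 1.88 × 0.3327 = 3.543 + 0.6255 = 4.168 mg/L.

D ≈ 4.17 mg/L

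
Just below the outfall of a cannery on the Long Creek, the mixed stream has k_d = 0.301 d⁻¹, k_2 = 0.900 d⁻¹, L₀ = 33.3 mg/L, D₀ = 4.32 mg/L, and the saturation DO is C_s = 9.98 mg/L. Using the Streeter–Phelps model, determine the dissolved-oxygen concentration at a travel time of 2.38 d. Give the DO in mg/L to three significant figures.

DO ≈ 3.26 mg/L

k_d L₀/(k_2−k_d) = 0.301×33.3/(0.900−0.301) = 10.02/0.5990 = 16.73 mg/L.
e^(−k_d t) = e^(−0.301×2.380) = 0.4885; e^(−k_2 t) = e^(−0.900×2.380) = 0.1174.
D = 16.73 × (0.4885 − 0.1174) + 4.32 × 0.1174 = 6.210 + 0.5073 = 6.717 mg/L.
DO = C_s − D = 9.98 − 6.717 = 3.263 mg/L.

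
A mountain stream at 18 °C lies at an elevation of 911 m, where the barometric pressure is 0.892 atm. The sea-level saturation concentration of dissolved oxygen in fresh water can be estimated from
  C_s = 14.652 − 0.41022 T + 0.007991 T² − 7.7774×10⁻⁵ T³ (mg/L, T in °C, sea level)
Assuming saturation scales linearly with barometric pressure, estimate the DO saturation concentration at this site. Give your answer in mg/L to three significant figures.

At sea level: C_s = 14.652 − 0.41022×18 + 0.007991×18² − 7.7774×10⁻⁵×18³ = 9.404 mg/L.
Pressure correction: C_s' = 9.404 × 0.892 = 8.388 mg/L.

C_s ≈ 8.39 mg/L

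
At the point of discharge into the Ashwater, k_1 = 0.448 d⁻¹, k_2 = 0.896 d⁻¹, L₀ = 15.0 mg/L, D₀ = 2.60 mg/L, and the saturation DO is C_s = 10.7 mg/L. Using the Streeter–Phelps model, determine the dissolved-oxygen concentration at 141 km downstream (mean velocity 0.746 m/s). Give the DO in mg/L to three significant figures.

Travel time t = x/v = 141 km / (0.746 m/s) = 141000 m / 0.746 m/s = 189000 s = 2.188 d.
k_1 L₀/(k_2−k_1) = 0.448×15.0/(0.896−0.448) = 6.720/0.4480 = 15.00 mg/L.
e^(−k_1 t) = e^(−0.448×2.188) = 0.3753; e^(−k_2 t) = e^(−0.896×2.188) = 0.1408.
D = 15.00 × (0.3753 − 0.1408) + 2.60 × 0.1408 = 3.517 + 0.3662 = 3.883 mg/L.
DO = C_s − D = 10.7 − 3.883 = 6.817 mg/L.

DO ≈ 6.82 mg/L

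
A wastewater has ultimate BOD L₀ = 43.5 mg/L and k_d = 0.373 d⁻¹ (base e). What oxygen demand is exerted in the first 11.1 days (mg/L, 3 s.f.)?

y ≈ 42.8 mg/L

y_t = L₀(1 − e^(−k_d t)) = 43.5 × (1 − e^(−0.373×11.1))
= 43.5 × (1 − 0.01592) = 43.5 × 0.9841 = 42.81 mg/L.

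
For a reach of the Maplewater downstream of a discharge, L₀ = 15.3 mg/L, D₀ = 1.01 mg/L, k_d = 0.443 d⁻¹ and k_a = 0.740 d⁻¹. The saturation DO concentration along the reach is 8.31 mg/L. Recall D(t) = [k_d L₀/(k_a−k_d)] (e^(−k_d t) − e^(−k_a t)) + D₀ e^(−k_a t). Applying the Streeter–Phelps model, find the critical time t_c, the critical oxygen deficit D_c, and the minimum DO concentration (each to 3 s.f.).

t_c ≈ 1.58 d; D_c ≈ 4.56 mg/L; min DO ≈ 3.75 mg/L

At the critical point dD/dt = 0, so k_d L₀ e^(−k_d t) = k_a D. Substituting D(t) from the Streeter–Phelps equation and solving for t gives
t_c = ln[(k_a/k_d)(1 − D₀(k_a−k_d)/(k_d L₀))] / (k_a−k_d).
Here k_a−k_d = 0.2970 d⁻¹ and 1 − D₀(k_a−k_d)/(k_d L₀) = 1 − 1.01×0.2970/(0.443×15.3) = 0.9557, so
t_c = ln(1.670 × 0.9557) / 0.2970 = 0.4678 / 0.2970 = 1.575 d.
D_c = (k_d/k_a) L₀ e^(−k_d t_c) = (0.443/0.740) × 15.3 × e^(−0.443×1.575) = 0.5986 × 15.3 × 0.4977 = 4.558 mg/L.
Minimum DO = C_s − D_c = 8.31 − 4.558 = 3.752 mg/L.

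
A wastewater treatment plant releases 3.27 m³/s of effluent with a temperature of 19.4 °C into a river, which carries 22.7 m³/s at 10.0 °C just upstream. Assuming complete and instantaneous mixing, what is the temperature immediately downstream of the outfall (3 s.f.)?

Flow-weighted mixing: C = (Q_r C_r + Q_w C_w)/(Q_r + Q_w)
= (22.7×10.0 + 3.27×19.4)/(22.7 + 3.27) = 290.4/25.97 = 11.18 °C.

11.2 °C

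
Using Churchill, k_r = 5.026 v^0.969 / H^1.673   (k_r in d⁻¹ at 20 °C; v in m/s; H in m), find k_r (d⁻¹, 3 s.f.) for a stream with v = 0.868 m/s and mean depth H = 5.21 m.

k_r ≈ 0.277 d⁻¹

k_r = 5.026 × 0.868^0.969 / 5.21^1.673 = 5.026 × 0.8718 / 15.82 = 0.2769 d⁻¹.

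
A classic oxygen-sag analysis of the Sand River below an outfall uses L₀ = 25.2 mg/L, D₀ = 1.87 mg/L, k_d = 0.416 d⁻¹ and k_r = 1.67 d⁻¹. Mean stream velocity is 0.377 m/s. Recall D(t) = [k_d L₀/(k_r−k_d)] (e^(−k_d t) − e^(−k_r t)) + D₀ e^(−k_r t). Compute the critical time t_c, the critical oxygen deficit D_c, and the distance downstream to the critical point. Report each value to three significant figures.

t_c ≈ 0.906 d; D_c ≈ 4.31 mg/L; x_c ≈ 29.5 km

With k_r/k_d = 4.014 and 1 − D₀(k_r−k_d)/(k_d L₀) = 0.7763,
t_c = ln(4.014 × 0.7763) / (1.67 − 0.416) = ln(3.116) / 1.254 = 1.137/1.254 = 0.9065 d.
D_c = (k_d/k_r) L₀ e^(−k_d t_c) = (0.416/1.67) × 25.2 × e^(−0.416×0.9065) = 0.2491 × 25.2 × 0.6859 = 4.305 mg/L.
x_c = v t_c = 0.377 m/s × 0.9065 d × 86400 s/d = 29530 m ≈ 29.5 km.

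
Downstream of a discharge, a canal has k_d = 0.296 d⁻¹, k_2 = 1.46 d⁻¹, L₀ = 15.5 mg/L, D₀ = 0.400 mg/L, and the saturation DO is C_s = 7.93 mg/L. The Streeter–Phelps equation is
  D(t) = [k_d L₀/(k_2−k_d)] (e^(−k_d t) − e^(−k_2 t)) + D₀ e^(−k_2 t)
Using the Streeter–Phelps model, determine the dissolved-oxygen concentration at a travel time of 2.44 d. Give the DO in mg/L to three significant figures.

k_d L₀/(k_2−k_d) = 0.296×15.5/(1.46−0.296) = 4.588/1.164 = 3.942 mg/L.
e^(−k_d t) = e^(−0.296×2.440) = 0.4857; e^(−k_2 t) = e^(−1.46×2.440) = 0.02837.
D = 3.942 × (0.4857 − 0.02837) + 0.400 × 0.02837 = 1.802 + 0.01135 = 1.814 mg/L.
DO = C_s − D = 7.93 − 1.814 = 6.116 mg/L.

DO ≈ 6.12 mg/L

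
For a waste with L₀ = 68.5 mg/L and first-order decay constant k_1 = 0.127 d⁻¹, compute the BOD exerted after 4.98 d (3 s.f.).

y ≈ 32.1 mg/L

y_t = L₀(1 − e^(−k_1 t)) = 68.5 × (1 − e^(−0.127×4.98))
= 68.5 × (1 − 0.5313) = 68.5 × 0.4687 = 32.11 mg/L.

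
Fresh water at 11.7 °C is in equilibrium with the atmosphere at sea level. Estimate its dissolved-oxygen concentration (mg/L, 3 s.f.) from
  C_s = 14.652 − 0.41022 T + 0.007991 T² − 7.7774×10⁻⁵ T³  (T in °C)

C_s = 14.652 − 0.41022×11.7 + 0.007991×11.7² − 7.7774×10⁻⁵×11.7³ = 10.82 mg/L.

C_s ≈ 10.8 mg/L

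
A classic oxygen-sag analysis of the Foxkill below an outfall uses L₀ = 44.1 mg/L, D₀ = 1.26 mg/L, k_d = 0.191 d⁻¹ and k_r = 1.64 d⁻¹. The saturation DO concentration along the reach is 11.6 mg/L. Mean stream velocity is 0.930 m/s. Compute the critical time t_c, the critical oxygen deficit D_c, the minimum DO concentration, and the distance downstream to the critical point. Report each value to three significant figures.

t_c ≈ 1.32 d; D_c ≈ 4.00 mg/L; min DO ≈ 7.60 mg/L; x_c ≈ 106 km

At the critical point dD/dt = 0, so k_d L₀ e^(−k_d t) = k_r D. Substituting D(t) from the Streeter–Phelps equation and solving for t gives
t_c = ln[(k_r/k_d)(1 − D₀(k_r−k_d)/(k_d L₀))] / (k_r−k_d).
Here k_r−k_d = 1.449 d⁻¹ and 1 − D₀(k_r−k_d)/(k_d L₀) = 1 − 1.26×1.449/(0.191×44.1) = 0.7832, so
t_c = ln(8.586 × 0.7832) / 1.449 = 1.906 / 1.449 = 1.315 d.
D_c = (k_d/k_r) L₀ e^(−k_d t_c) = (0.191/1.64) × 44.1 × e^(−0.191×1.315) = 0.1165 × 44.1 × 0.7778 = 3.995 mg/L.
Minimum DO = C_s − D_c = 11.6 − 3.995 = 7.605 mg/L.
x_c = v t_c = 0.930 m/s × 1.315 d × 86400 s/d = 105700 m ≈ 106 km.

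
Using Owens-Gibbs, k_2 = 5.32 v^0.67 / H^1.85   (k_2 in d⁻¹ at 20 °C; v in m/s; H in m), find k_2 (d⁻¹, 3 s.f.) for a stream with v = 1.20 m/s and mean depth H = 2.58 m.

k_2 = 5.32 × 1.20^0.67 / 2.58^1.85 = 5.32 × 1.130 / 5.774 = 1.041 d⁻¹.

k_2 ≈ 1.04 d⁻¹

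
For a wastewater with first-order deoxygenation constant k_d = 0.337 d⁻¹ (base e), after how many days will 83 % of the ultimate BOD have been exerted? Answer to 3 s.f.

t ≈ 5.26 d

y/L₀ = 1 − e^(−k_d t) = 0.83 ⇒ e^(−k_d t) = 0.170
t = −ln(0.170) / 0.337 = 1.772 / 0.337 = 5.258 d.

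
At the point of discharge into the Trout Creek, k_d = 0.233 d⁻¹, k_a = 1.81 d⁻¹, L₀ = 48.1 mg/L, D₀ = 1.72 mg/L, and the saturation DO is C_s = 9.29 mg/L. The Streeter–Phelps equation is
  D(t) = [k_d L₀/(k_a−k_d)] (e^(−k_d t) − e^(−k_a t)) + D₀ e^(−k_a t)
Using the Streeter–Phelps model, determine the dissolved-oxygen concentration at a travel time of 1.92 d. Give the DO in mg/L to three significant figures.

DO ≈ 4.91 mg/L

k_d L₀/(k_a−k_d) = 0.233×48.1/(1.81−0.233) = 11.21/1.577 = 7.107 mg/L.
e^(−k_d t) = e^(−0.233×1.920) = 0.6393; e^(−k_a t) = e^(−1.81×1.920) = 0.03096.
D = 7.107 × (0.6393 − 0.03096) + 1.72 × 0.03096 = 4.323 + 0.05324 = 4.377 mg/L.
DO = C_s − D = 9.29 − 4.377 = 4.913 mg/L.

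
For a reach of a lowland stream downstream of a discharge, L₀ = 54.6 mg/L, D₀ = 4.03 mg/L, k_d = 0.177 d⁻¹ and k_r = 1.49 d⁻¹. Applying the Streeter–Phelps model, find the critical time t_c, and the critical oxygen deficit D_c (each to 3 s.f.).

t_c ≈ 1.02 d; D_c ≈ 5.42 mg/L

At the critical point dD/dt = 0, so k_d L₀ e^(−k_d t) = k_r D. Substituting D(t) from the Streeter–Phelps equation and solving for t gives
t_c = ln[(k_r/k_d)(1 − D₀(k_r−k_d)/(k_d L₀))] / (k_r−k_d).
Here k_r−k_d = 1.313 d⁻¹ and 1 − D₀(k_r−k_d)/(k_d L₀) = 1 − 4.03×1.313/(0.177×54.6) = 0.4525, so
t_c = ln(8.418 × 0.4525) / 1.313 = 1.337 / 1.313 = 1.019 d.
L(t_c) = L₀ e^(−k_d t_c) = 54.6 × 0.8350 = 45.59 mg/L, and at the critical point k_r D_c = k_d L, so D_c = (0.177/1.49) × 45.59 = 5.416 mg/L.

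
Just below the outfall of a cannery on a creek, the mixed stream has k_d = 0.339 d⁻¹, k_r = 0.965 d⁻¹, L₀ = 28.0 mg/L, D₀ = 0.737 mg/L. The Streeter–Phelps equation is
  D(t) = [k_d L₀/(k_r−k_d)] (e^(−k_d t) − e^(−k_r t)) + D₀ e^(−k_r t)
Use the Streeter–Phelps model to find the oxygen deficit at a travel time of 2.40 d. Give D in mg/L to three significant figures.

D ≈ 5.30 mg/L

k_d L₀/(k_r−k_d) = 0.339×28.0/(0.965−0.339) = 9.492/0.6260 = 15.16 mg/L.
e^(−k_d t) = e^(−0.339×2.400) = 0.4433; e^(−k_r t) = e^(−0.965×2.400) = 0.09867.
D = 15.16 × (0.4433 − 0.09867) + 0.737 × 0.09867 = 5.225 + 0.07272 = 5.298 mg/L.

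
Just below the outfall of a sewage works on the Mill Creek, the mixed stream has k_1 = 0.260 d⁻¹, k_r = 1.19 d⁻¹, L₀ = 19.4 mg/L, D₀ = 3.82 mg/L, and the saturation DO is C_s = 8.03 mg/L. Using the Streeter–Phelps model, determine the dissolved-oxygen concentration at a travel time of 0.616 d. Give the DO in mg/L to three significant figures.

DO ≈ 4.18 mg/L

k_1 L₀/(k_r−k_1) = 0.260×19.4/(1.19−0.260) = 5.044/0.9300 = 5.424 mg/L.
e^(−k_1 t) = e^(−0.260×0.6160) = 0.8520; e^(−k_r t) = e^(−1.19×0.6160) = 0.4804.
D = 5.424 × (0.8520 − 0.4804) + 3.82 × 0.4804 = 2.015 + 1.835 = 3.851 mg/L.
DO = C_s − D = 8.03 − 3.851 = 4.179 mg/L.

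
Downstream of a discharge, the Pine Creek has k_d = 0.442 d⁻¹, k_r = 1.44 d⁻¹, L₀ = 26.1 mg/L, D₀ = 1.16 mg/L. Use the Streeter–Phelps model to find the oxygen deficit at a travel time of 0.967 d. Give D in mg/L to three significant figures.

D ≈ 4.96 mg/L

k_d L₀/(k_r−k_d) = 0.442×26.1/(1.44−0.442) = 11.54/0.9980 = 11.56 mg/L.
e^(−k_d t) = e^(−0.442×0.9670) = 0.6522; e^(−k_r t) = e^(−1.44×0.9670) = 0.2485.
D = 11.56 × (0.6522 − 0.2485) + 1.16 × 0.2485 = 4.667 + 0.2882 = 4.955 mg/L.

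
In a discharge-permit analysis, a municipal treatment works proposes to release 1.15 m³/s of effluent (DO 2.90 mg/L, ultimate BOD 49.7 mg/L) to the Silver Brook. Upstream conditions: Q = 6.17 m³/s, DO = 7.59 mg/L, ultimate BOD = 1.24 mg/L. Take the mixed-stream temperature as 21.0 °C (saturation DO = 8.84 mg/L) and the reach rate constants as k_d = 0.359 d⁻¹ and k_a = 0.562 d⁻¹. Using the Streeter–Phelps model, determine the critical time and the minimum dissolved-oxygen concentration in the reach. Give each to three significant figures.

Mixed DO = (6.17×7.59 + 1.15×2.90)/(6.17+1.15) = 50.17/7.320 = 6.853 mg/L.
Mixed L₀ = (6.17×1.24 + 1.15×49.7)/(7.320) = 64.81/7.320 = 8.853 mg/L.
Initial deficit D₀ = C_s − DO₀ = 8.84 − 6.853 = 1.987 mg/L.
t_c = (1/0.2030) ln[(0.562/0.359)(1 − 1.987×0.2030/(0.359×8.853))] = 4.926 × ln(1.367) = 1.539 d.
D_c = (0.359/0.562) × 8.853 × e^(−0.359×1.539) = 0.6388 × 8.853 × 0.5754 = 3.254 mg/L.
Minimum DO = 8.84 − 3.254 = 5.586 mg/L.

t_c ≈ 1.54 d; minimum DO ≈ 5.59 mg/L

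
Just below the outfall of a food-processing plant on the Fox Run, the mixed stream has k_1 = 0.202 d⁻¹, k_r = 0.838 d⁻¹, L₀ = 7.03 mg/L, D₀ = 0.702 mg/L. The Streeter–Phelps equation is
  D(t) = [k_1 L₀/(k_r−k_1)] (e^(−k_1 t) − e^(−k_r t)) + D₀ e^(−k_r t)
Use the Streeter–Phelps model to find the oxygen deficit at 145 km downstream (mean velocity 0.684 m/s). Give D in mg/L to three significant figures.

Travel time t = x/v = 145 km / (0.684 m/s) = 145000 m / 0.684 m/s = 212000 s = 2.454 d.
k_1 L₀/(k_r−k_1) = 0.202×7.03/(0.838−0.202) = 1.420/0.6360 = 2.233 mg/L.
e^(−k_1 t) = e^(−0.202×2.454) = 0.6092; e^(−k_r t) = e^(−0.838×2.454) = 0.1280.
D = 2.233 × (0.6092 − 0.1280) + 0.702 × 0.1280 = 1.075 + 0.08982 = 1.164 mg/L.

D ≈ 1.16 mg/L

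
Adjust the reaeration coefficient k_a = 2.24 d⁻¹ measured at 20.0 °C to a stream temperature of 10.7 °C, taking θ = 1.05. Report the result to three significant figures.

k_a ≈ 1.42 d⁻¹

k_a(T₂) = k_a(T₁) · θ^(T₂−T₁) = 2.24 × 1.05^(10.7−20.0)
= 2.24 × 1.05^-9.30 = 2.24 × 0.6352 = 1.423 d⁻¹.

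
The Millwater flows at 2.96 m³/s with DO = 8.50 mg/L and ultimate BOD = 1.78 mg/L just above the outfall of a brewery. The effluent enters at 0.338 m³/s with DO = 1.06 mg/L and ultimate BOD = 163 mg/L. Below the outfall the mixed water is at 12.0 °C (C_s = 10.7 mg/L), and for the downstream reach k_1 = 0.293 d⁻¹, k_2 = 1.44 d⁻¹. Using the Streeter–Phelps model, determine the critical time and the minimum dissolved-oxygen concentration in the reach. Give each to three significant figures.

t_c ≈ 0.513 d; minimum DO ≈ 7.50 mg/L

Mixed DO = (2.96×8.50 + 0.338×1.06)/(2.96+0.338) = 25.52/3.298 = 7.738 mg/L.
Mixed L₀ = (2.96×1.78 + 0.338×163)/(3.298) = 60.36/3.298 = 18.30 mg/L.
Initial deficit D₀ = C_s − DO₀ = 10.7 − 7.738 = 2.962 mg/L.
t_c = (1/1.147) ln[(1.44/0.293)(1 − 2.962×1.147/(0.293×18.30))] = 0.8718 × ln(1.801) = 0.5127 d.
D_c = (0.293/1.44) × 18.30 × e^(−0.293×0.5127) = 0.2035 × 18.30 × 0.8605 = 3.205 mg/L.
Minimum DO = 10.7 − 3.205 = 7.495 mg/L.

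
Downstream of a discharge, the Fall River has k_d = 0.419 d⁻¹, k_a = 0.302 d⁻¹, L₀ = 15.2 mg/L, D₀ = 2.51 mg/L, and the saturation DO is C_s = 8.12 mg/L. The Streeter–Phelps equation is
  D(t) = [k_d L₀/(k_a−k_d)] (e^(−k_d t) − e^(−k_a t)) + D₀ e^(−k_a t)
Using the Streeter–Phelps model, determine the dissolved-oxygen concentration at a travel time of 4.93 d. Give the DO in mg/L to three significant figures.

k_d L₀/(k_a−k_d) = 0.419×15.2/(0.302−0.419) = 6.369/-0.1170 = -54.43 mg/L.
e^(−k_d t) = e^(−0.419×4.930) = 0.1267; e^(−k_a t) = e^(−0.302×4.930) = 0.2256.
D = -54.43 × (0.1267 − 0.2256) + 2.51 × 0.2256 = 5.383 + 0.5663 = 5.950 mg/L.
DO = C_s − D = 8.12 − 5.950 = 2.170 mg/L.

DO ≈ 2.17 mg/L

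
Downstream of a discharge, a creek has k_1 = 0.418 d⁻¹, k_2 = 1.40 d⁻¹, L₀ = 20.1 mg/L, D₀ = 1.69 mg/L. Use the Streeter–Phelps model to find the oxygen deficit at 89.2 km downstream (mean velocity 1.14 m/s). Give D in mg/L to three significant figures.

Travel time t = x/v = 89.2 km / (1.14 m/s) = 89200 m / 1.14 m/s = 78250 s = 0.9056 d.
k_1 L₀/(k_2−k_1) = 0.418×20.1/(1.40−0.418) = 8.402/0.9820 = 8.556 mg/L.
e^(−k_1 t) = e^(−0.418×0.9056) = 0.6849; e^(−k_2 t) = e^(−1.40×0.9056) = 0.2814.
D = 8.556 × (0.6849 − 0.2814) + 1.69 × 0.2814 = 3.452 + 0.4756 = 3.927 mg/L.

D ≈ 3.93 mg/L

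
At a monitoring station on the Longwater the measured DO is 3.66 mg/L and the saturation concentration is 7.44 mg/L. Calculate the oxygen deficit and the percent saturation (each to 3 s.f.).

D ≈ 3.78 mg/L; 49.2 % saturation

D = C_s − C = 7.44 − 3.66 = 3.78 mg/L.
% saturation = 3.66/7.44 × 100 = 49.2 %.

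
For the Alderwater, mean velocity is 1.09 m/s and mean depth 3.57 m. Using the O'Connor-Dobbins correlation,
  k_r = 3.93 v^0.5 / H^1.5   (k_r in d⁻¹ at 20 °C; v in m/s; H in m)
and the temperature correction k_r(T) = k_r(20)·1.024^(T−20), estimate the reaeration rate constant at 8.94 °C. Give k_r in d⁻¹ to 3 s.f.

k_r ≈ 0.468 d⁻¹

k_r(20) = 3.93 × 1.09^0.5 / 3.57^1.5 = 3.93 × 1.044 / 6.745 = 0.6083 d⁻¹.
k_r(8.94) = 0.6083 × 1.024^(8.94−20) = 0.6083 × 0.7693 = 0.4679 d⁻¹.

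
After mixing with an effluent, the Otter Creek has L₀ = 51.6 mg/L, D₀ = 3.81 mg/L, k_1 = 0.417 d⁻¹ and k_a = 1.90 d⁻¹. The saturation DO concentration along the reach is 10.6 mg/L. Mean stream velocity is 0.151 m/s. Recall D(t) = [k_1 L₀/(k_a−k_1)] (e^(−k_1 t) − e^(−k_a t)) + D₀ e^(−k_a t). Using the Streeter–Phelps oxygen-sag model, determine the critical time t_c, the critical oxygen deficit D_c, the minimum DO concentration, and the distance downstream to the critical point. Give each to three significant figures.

t_c = [1/(k_a−k_1)] ln[(k_a/k_1)(1 − D₀(k_a−k_1)/(k_1 L₀))]
= [1/(1.90−0.417)] ln[(1.90/0.417)(1 − 3.81×1.483/(0.417×51.6))]
= (1/1.483) ln[4.556 × 0.7374] = 0.6743 × ln(3.360) = 0.6743 × 1.212 = 0.8172 d.
D_c = (k_1/k_a) L₀ e^(−k_1 t_c) = (0.417/1.90) × 51.6 × e^(−0.417×0.8172) = 0.2195 × 51.6 × 0.7112 = 8.054 mg/L.
Minimum DO = C_s − D_c = 10.6 − 8.054 = 2.546 mg/L.
x_c = v t_c = 0.151 m/s × 0.8172 d × 86400 s/d = 10660 m ≈ 10.7 km.

t_c ≈ 0.817 d; D_c ≈ 8.05 mg/L; min DO ≈ 2.55 mg/L; x_c ≈ 10.7 km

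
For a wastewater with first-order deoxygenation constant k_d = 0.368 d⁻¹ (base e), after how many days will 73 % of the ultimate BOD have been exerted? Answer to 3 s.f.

t ≈ 3.56 d

y/L₀ = 1 − e^(−k_d t) = 0.73 ⇒ e^(−k_d t) = 0.270
t = −ln(0.270) / 0.368 = 1.309 / 0.368 = 3.558 d.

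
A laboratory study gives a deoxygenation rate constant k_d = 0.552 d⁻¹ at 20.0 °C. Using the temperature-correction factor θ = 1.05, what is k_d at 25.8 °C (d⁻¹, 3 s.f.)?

k_d(T₂) = k_d(T₁) · θ^(T₂−T₁) = 0.552 × 1.05^(25.8−20.0)
= 0.552 × 1.05^5.80 = 0.552 × 1.327 = 0.7325 d⁻¹.

k_d ≈ 0.733 d⁻¹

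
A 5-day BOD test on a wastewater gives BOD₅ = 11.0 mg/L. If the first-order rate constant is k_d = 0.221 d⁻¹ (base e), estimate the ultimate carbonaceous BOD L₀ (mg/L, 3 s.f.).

BOD₅ = L₀(1 − e^(−5k_d)) ⇒ L₀ = BOD₅ / (1 − e^(−5×0.221))
= 11.0 / (1 − 0.3312) = 11.0 / 0.6688 = 16.45 mg/L.

L₀ ≈ 16.4 mg/L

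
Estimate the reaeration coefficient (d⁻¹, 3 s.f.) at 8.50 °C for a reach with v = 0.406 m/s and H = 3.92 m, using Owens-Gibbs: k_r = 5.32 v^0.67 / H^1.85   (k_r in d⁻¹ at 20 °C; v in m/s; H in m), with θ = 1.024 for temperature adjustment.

k_r(20) = 5.32 × 0.406^0.67 / 3.92^1.85 = 5.32 × 0.5467 / 12.52 = 0.2323 d⁻¹.
k_r(8.50) = 0.2323 × 1.024^(8.50−20) = 0.2323 × 0.7613 = 0.1768 d⁻¹.

k_r ≈ 0.177 d⁻¹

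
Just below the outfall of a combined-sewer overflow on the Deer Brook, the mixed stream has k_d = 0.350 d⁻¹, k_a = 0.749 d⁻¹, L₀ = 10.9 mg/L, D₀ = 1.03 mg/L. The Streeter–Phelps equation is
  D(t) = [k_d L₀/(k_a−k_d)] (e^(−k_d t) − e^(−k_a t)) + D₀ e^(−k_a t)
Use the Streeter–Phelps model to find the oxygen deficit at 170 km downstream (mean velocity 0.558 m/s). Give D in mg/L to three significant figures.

Travel time t = x/v = 170 km / (0.558 m/s) = 170000 m / 0.558 m/s = 304700 s = 3.526 d.
k_d L₀/(k_a−k_d) = 0.350×10.9/(0.749−0.350) = 3.815/0.3990 = 9.561 mg/L.
e^(−k_d t) = e^(−0.350×3.526) = 0.2911; e^(−k_a t) = e^(−0.749×3.526) = 0.07128.
D = 9.561 × (0.2911 − 0.07128) + 1.03 × 0.07128 = 2.102 + 0.07342 = 2.175 mg/L.

D ≈ 2.17 mg/L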